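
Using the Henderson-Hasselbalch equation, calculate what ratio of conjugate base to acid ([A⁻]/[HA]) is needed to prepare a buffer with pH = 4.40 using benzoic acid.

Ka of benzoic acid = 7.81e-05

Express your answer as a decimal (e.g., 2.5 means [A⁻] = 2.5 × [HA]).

pKa = -log(7.81e-05) = 4.1073. pH = pKa + log([A⁻]/[HA]), so log([A⁻]/[HA]) = pH − pKa = 4.40 − 4.1073 = 0.2927. [A⁻]/[HA] = 10^(0.2927) = 1.96

[A⁻]/[HA] = 1.96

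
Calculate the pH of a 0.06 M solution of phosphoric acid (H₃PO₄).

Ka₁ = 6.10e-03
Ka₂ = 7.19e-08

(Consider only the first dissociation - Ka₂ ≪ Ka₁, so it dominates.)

First dissociation dominates. From Ka₁ = [H⁺][HA⁻]/[H₂A], x² + Ka₁·x − Ka₁·C = 0 with C = 0.06 M and Ka₁ = 6.10e-03. Solving: [H⁺] = (−Ka₁ + √(Ka₁² + 4·Ka₁·C)) / 2 = 1.6323e-02 M. pH = -log(1.6323e-02) = 1.79.

pH = 1.79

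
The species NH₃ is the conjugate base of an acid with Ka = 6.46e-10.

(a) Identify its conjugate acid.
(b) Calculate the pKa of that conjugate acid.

(a) The conjugate acid is formed by adding one H⁺ to NH₃, giving NH₄⁺. (b) pKa = -log(Ka) = -log(6.46e-10) = 9.19.

Conjugate acid: NH₄⁺; pK_a = 9.19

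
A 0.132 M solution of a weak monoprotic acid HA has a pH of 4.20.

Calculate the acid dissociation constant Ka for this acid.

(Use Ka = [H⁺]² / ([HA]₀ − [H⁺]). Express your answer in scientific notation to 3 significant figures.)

[H⁺] = 10^(−pH) = 10^(−4.20) = 6.310e-05 M. For HA ⇌ H⁺ + A⁻, Ka = [H⁺][A⁻]/[HA] = [H⁺]² / ([HA]₀ − [H⁺]) = (6.310e-05)² / (0.132 − 6.310e-05) = 3.02e-08.

K_a = 3.02e-08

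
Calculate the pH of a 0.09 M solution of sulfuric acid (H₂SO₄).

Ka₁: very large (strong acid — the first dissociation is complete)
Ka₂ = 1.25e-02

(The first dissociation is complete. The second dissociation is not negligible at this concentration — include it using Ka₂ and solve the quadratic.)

First dissociation is complete: [H⁺]₀ = [HSO₄⁻]₀ = C = 0.09 M. Second dissociation HSO₄⁻ ⇌ H⁺ + SO₄²⁻: let x = [SO₄²⁻]. Ka₂ = (C + x)·x / (C − x) = 1.25e-02 → x² + (C + Ka₂)·x − Ka₂·C = 0 → x² + 0.10250·x − 1.125e-03 = 0. x = (−0.10250 + √(0.10250² + 4 × 1.125e-03)) / 2 = 1.0000e-02 M. [H⁺] = C + x = 0.09 + 1.0000e-02 = 1.0000e-01 M. pH = -log(1.0000e-01) = 1.00.

pH = 1.00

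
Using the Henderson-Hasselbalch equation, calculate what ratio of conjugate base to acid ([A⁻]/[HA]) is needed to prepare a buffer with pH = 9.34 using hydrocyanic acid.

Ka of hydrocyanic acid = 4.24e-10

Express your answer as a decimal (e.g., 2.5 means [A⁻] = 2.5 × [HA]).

pKa = -log(4.24e-10) = 9.3726. pH = pKa + log([A⁻]/[HA]), so log([A⁻]/[HA]) = pH − pKa = 9.34 − 9.3726 = -0.0326. [A⁻]/[HA] = 10^(-0.0326) = 0.928

[A⁻]/[HA] = 0.928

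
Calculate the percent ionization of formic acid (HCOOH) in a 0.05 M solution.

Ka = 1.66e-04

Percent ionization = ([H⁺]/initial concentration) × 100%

Using Ka equilibrium: x² + Ka×x - Ka×C = 0. Solving: [H⁺] = 2.7992e-03. Percent = (2.7992e-03/0.05) × 100

Percent ionization = 5.6%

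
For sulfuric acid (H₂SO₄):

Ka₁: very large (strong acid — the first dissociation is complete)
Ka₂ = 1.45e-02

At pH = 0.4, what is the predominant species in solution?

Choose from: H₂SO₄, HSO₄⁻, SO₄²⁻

The first dissociation is complete, so H₂SO₄ itself is never the predominant species in water; pKa₂ = -log(1.45e-02) = 1.84. For a polyprotic acid the predominant species crosses at each pKa: below pKa_n the protonated form dominates, above it the deprotonated form does. At pH = 0.4, the predominant species is HSO₄⁻.

HSO₄⁻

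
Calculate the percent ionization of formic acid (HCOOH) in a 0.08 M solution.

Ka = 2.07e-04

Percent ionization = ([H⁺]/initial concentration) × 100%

Using Ka equilibrium: x² + Ka×x - Ka×C = 0. Solving: [H⁺] = 3.9672e-03. Percent = (3.9672e-03/0.08) × 100

Percent ionization = 4.96%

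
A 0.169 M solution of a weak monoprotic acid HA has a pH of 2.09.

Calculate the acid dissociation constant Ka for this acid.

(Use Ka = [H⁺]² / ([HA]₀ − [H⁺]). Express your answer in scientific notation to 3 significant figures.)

[H⁺] = 10^(−pH) = 10^(−2.09) = 8.128e-03 M. For HA ⇌ H⁺ + A⁻, Ka = [H⁺][A⁻]/[HA] = [H⁺]² / ([HA]₀ − [H⁺]) = (8.128e-03)² / (0.169 − 8.128e-03) = 4.11e-04.

K_a = 4.11e-04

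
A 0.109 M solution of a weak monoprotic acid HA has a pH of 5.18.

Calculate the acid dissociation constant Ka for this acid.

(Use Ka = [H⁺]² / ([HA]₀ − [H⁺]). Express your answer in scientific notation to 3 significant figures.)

[H⁺] = 10^(−pH) = 10^(−5.18) = 6.607e-06 M. For HA ⇌ H⁺ + A⁻, Ka = [H⁺][A⁻]/[HA] = [H⁺]² / ([HA]₀ − [H⁺]) = (6.607e-06)² / (0.109 − 6.607e-06) = 4.00e-10.

K_a = 4.00e-10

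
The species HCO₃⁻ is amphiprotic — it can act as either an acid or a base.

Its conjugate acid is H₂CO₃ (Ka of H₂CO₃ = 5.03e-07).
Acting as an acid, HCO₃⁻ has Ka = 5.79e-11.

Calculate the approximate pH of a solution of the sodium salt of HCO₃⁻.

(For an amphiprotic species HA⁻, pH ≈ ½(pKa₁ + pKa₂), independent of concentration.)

pKa₁ = -log(5.03e-07) = 6.30; pKa₂ = -log(5.79e-11) = 10.24. For an amphiprotic species, pH ≈ ½(pKa₁ + pKa₂) = ½(6.30 + 10.24) = 8.27.

pH = 8.27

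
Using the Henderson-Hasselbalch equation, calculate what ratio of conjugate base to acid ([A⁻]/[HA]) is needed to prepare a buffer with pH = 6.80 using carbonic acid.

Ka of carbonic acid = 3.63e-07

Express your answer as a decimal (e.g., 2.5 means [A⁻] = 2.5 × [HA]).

pKa = -log(3.63e-07) = 6.4401. pH = pKa + log([A⁻]/[HA]), so log([A⁻]/[HA]) = pH − pKa = 6.80 − 6.4401 = 0.3599. [A⁻]/[HA] = 10^(0.3599) = 2.29

[A⁻]/[HA] = 2.29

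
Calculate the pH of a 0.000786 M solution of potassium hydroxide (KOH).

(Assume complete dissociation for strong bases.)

[OH⁻] = 0.000786 M for strong base. pOH = -log[OH⁻] = 3.10, pH = 14 - pOH

pH = 10.90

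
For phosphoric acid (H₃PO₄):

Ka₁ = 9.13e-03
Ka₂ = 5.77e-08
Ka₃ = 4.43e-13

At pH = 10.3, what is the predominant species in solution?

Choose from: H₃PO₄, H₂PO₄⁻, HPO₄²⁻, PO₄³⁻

pKa₁ = 2.04, pKa₂ = 7.24, pKa₃ = 12.35. For a polyprotic acid the predominant species crosses at each pKa: below pKa_n the protonated form dominates, above it the deprotonated form does. At pH = 10.3, the predominant species is HPO₄²⁻.

HPO₄²⁻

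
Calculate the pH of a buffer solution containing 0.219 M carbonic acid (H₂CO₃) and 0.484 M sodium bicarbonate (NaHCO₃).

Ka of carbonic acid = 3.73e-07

pKa = -log(3.73e-07) = 6.43. pH = pKa + log([A⁻]/[HA]) = 6.43 + log(0.484/0.219)

pH = 6.77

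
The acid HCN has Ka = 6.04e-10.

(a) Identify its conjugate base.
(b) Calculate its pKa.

(a) The conjugate base is formed by removing one H⁺ from HCN, giving CN⁻. (b) pKa = -log(Ka) = -log(6.04e-10) = 9.22.

Conjugate base: CN⁻; pK_a = 9.22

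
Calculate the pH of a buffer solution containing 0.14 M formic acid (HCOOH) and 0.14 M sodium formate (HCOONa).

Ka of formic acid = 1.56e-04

pKa = -log(1.56e-04) = 3.81. pH = pKa + log([A⁻]/[HA]) = 3.81 + log(0.14/0.14)

pH = 3.81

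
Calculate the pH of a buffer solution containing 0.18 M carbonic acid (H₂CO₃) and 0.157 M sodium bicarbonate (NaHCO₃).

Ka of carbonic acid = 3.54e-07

pKa = -log(3.54e-07) = 6.45. pH = pKa + log([A⁻]/[HA]) = 6.45 + log(0.157/0.18)

pH = 6.39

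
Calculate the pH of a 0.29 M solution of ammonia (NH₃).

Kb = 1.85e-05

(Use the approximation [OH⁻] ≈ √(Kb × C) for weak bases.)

[OH⁻] = √(Kb × C) = √(1.85e-05 × 0.29) = 2.3162e-03. pOH = 2.64, pH = 14 - pOH

pH = 11.36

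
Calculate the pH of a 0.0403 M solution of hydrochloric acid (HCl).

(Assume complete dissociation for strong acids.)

[H⁺] = 0.0403 M for strong acid. pH = -log[H⁺] = -log(0.0403)

pH = 1.39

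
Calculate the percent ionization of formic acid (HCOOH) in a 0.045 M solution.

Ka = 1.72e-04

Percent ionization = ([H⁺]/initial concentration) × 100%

Using Ka equilibrium: x² + Ka×x - Ka×C = 0. Solving: [H⁺] = 2.6974e-03. Percent = (2.6974e-03/0.045) × 100

Percent ionization = 5.99%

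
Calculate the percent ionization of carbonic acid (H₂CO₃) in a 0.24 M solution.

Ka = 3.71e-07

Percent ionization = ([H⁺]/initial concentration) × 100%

Using Ka equilibrium: x² + Ka×x - Ka×C = 0. Solving: [H⁺] = 2.9821e-04. Percent = (2.9821e-04/0.24) × 100

Percent ionization = 0.124%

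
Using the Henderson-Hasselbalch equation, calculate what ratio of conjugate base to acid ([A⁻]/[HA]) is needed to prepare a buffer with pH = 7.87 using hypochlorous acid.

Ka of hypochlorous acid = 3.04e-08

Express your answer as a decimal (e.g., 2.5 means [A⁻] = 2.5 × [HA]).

pKa = -log(3.04e-08) = 7.5171. pH = pKa + log([A⁻]/[HA]), so log([A⁻]/[HA]) = pH − pKa = 7.87 − 7.5171 = 0.3529. [A⁻]/[HA] = 10^(0.3529) = 2.25

[A⁻]/[HA] = 2.25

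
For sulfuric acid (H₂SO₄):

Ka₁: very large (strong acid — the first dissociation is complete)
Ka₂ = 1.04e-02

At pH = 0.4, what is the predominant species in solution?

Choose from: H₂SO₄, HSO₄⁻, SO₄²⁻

The first dissociation is complete, so H₂SO₄ itself is never the predominant species in water; pKa₂ = -log(1.04e-02) = 1.98. For a polyprotic acid the predominant species crosses at each pKa: below pKa_n the protonated form dominates, above it the deprotonated form does. At pH = 0.4, the predominant species is HSO₄⁻.

HSO₄⁻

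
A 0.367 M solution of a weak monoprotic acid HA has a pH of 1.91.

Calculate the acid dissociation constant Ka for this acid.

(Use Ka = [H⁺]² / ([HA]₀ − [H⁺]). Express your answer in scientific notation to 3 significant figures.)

[H⁺] = 10^(−pH) = 10^(−1.91) = 1.230e-02 M. For HA ⇌ H⁺ + A⁻, Ka = [H⁺][A⁻]/[HA] = [H⁺]² / ([HA]₀ − [H⁺]) = (1.230e-02)² / (0.367 − 1.230e-02) = 4.27e-04.

K_a = 4.27e-04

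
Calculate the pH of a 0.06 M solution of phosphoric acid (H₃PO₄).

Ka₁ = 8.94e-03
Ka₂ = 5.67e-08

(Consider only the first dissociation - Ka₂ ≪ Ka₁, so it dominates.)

First dissociation dominates. From Ka₁ = [H⁺][HA⁻]/[H₂A], x² + Ka₁·x − Ka₁·C = 0 with C = 0.06 M and Ka₁ = 8.94e-03. Solving: [H⁺] = (−Ka₁ + √(Ka₁² + 4·Ka₁·C)) / 2 = 1.9118e-02 M. pH = -log(1.9118e-02) = 1.72.

pH = 1.72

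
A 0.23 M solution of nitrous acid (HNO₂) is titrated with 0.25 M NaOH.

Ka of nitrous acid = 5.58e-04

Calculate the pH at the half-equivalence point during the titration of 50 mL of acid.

At half-equivalence [HA] = [A⁻], so Henderson-Hasselbalch gives pH = pKa = -log(5.58e-04) = 3.25.

pH = pKa = 3.25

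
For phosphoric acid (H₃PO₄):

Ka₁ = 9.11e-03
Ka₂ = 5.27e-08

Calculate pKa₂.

pKa₂ = -log(Ka₂) = -log(5.27e-08) = 7.28.

pK_{a2} = 7.28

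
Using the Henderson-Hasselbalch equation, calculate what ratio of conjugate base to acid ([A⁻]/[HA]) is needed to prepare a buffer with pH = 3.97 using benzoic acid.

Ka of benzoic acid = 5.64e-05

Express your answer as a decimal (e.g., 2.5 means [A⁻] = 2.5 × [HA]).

pKa = -log(5.64e-05) = 4.2487. pH = pKa + log([A⁻]/[HA]), so log([A⁻]/[HA]) = pH − pKa = 3.97 − 4.2487 = -0.2787. [A⁻]/[HA] = 10^(-0.2787) = 0.526

[A⁻]/[HA] = 0.526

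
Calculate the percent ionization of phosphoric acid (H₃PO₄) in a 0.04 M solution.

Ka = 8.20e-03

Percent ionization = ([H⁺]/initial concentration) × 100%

Using Ka equilibrium: x² + Ka×x - Ka×C = 0. Solving: [H⁺] = 1.4469e-02. Percent = (1.4469e-02/0.04) × 100

Percent ionization = 36.2%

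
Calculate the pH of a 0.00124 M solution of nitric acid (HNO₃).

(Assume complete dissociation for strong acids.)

[H⁺] = 0.00124 M for strong acid. pH = -log[H⁺] = -log(0.00124)

pH = 2.91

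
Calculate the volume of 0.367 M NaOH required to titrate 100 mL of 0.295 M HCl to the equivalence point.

At equivalence: moles acid = moles base. moles HCl = 0.295 × 100/1000 = 0.0295 mol. V_base = moles / 0.367 × 1000 = 80.4 mL.

V_{base} = 80.4 mL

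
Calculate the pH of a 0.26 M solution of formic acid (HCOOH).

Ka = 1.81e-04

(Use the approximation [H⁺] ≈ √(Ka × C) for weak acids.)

[H⁺] = √(Ka × C) = √(1.81e-04 × 0.26) = 6.8600e-03. pH = -log(6.8600e-03)

pH = 2.16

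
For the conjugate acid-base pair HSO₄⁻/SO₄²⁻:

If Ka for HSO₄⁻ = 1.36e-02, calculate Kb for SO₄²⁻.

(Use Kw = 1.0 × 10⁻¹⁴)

For a conjugate pair Ka × Kb = Kw, so Kb = Kw/Ka = 1.0 × 10⁻¹⁴ / 1.36e-02 = 7.35e-13.

K_b = 7.35e-13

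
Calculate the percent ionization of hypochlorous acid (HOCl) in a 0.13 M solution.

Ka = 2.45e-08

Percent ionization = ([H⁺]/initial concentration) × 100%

Using Ka equilibrium: x² + Ka×x - Ka×C = 0. Solving: [H⁺] = 5.6424e-05. Percent = (5.6424e-05/0.13) × 100

Percent ionization = 0.0434%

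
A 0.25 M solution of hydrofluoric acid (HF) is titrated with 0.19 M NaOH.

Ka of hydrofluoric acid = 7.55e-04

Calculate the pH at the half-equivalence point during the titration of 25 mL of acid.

At half-equivalence [HA] = [A⁻], so Henderson-Hasselbalch gives pH = pKa = -log(7.55e-04) = 3.12.

pH = pKa = 3.12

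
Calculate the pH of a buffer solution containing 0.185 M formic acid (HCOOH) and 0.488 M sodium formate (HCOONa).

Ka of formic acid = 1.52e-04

pKa = -log(1.52e-04) = 3.82. pH = pKa + log([A⁻]/[HA]) = 3.82 + log(0.488/0.185)

pH = 4.24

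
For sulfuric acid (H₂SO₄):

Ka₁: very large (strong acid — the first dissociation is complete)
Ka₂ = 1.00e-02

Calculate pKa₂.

pKa₂ = -log(Ka₂) = -log(1.00e-02) = 2.00.

pK_{a2} = 2.00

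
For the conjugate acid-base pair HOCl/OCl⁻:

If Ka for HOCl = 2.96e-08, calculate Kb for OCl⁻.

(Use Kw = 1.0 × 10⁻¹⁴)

For a conjugate pair Ka × Kb = Kw, so Kb = Kw/Ka = 1.0 × 10⁻¹⁴ / 2.96e-08 = 3.38e-07.

K_b = 3.38e-07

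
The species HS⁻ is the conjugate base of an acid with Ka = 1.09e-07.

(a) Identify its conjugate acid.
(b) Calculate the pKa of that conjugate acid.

(a) The conjugate acid is formed by adding one H⁺ to HS⁻, giving H₂S. (b) pKa = -log(Ka) = -log(1.09e-07) = 6.96.

Conjugate acid: H₂S; pK_a = 6.96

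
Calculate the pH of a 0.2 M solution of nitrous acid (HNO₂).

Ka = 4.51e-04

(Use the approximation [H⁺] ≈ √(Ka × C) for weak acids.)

[H⁺] = √(Ka × C) = √(4.51e-04 × 0.2) = 9.4974e-03. pH = -log(9.4974e-03)

pH = 2.02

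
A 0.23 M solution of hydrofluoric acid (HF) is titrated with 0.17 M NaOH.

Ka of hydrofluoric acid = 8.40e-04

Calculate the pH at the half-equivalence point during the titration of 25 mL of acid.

At half-equivalence [HA] = [A⁻], so Henderson-Hasselbalch gives pH = pKa = -log(8.40e-04) = 3.08.

pH = pKa = 3.08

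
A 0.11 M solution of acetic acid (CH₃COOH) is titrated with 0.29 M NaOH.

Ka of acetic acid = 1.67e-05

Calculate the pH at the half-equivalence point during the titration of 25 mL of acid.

At half-equivalence [HA] = [A⁻], so Henderson-Hasselbalch gives pH = pKa = -log(1.67e-05) = 4.78.

pH = pKa = 4.78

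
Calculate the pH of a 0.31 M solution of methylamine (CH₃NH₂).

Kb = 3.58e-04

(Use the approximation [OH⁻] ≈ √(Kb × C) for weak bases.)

[OH⁻] = √(Kb × C) = √(3.58e-04 × 0.31) = 1.0535e-02. pOH = 1.98, pH = 14 - pOH

pH = 12.02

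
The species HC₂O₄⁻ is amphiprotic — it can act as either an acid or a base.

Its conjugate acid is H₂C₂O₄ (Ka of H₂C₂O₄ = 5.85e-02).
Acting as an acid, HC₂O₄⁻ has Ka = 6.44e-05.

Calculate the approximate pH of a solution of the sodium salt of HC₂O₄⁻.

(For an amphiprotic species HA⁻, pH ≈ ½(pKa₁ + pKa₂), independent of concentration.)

pKa₁ = -log(5.85e-02) = 1.23; pKa₂ = -log(6.44e-05) = 4.19. For an amphiprotic species, pH ≈ ½(pKa₁ + pKa₂) = ½(1.23 + 4.19) = 2.71.

pH = 2.71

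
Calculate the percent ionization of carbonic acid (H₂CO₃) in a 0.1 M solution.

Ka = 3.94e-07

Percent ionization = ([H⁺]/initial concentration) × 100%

Using Ka equilibrium: x² + Ka×x - Ka×C = 0. Solving: [H⁺] = 1.9830e-04. Percent = (1.9830e-04/0.1) × 100

Percent ionization = 0.198%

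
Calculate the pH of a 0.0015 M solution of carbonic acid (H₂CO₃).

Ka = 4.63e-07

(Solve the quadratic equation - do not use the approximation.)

x² + Ka×x - Ka×C = 0. Using quadratic formula: [H⁺] = 2.6123e-05

pH = 4.58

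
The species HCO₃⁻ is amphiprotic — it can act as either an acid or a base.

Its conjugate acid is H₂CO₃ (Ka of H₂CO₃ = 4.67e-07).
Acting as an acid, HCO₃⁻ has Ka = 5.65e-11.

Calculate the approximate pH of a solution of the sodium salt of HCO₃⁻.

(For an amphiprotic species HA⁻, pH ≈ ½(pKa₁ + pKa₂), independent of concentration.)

pKa₁ = -log(4.67e-07) = 6.33; pKa₂ = -log(5.65e-11) = 10.25. For an amphiprotic species, pH ≈ ½(pKa₁ + pKa₂) = ½(6.33 + 10.25) = 8.29.

pH = 8.29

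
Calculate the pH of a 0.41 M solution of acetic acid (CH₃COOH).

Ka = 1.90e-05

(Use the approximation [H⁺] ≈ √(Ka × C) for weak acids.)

[H⁺] = √(Ka × C) = √(1.90e-05 × 0.41) = 2.7911e-03. pH = -log(2.7911e-03)

pH = 2.55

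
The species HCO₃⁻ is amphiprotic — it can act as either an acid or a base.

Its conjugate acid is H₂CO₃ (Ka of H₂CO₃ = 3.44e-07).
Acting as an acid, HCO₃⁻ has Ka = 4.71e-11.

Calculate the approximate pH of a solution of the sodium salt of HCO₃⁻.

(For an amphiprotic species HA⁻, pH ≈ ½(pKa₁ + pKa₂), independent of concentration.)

pKa₁ = -log(3.44e-07) = 6.46; pKa₂ = -log(4.71e-11) = 10.33. For an amphiprotic species, pH ≈ ½(pKa₁ + pKa₂) = ½(6.46 + 10.33) = 8.40.

pH = 8.40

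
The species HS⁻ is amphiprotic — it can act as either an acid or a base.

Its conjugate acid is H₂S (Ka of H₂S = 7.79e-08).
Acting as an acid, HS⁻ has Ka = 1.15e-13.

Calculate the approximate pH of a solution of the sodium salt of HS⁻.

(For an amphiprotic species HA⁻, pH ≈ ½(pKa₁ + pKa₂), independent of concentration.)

pKa₁ = -log(7.79e-08) = 7.11; pKa₂ = -log(1.15e-13) = 12.94. For an amphiprotic species, pH ≈ ½(pKa₁ + pKa₂) = ½(7.11 + 12.94) = 10.02.

pH = 10.02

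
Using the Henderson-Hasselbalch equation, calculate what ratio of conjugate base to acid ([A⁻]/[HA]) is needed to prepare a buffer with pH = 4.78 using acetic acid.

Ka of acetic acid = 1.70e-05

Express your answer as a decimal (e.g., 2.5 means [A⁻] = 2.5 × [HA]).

pKa = -log(1.70e-05) = 4.7696. pH = pKa + log([A⁻]/[HA]), so log([A⁻]/[HA]) = pH − pKa = 4.78 − 4.7696 = 0.0104. [A⁻]/[HA] = 10^(0.0104) = 1.02

[A⁻]/[HA] = 1.02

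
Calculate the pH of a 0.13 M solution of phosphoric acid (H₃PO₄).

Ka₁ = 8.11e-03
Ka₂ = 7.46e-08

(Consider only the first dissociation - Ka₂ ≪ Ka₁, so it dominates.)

First dissociation dominates. From Ka₁ = [H⁺][HA⁻]/[H₂A], x² + Ka₁·x − Ka₁·C = 0 with C = 0.13 M and Ka₁ = 8.11e-03. Solving: [H⁺] = (−Ka₁ + √(Ka₁² + 4·Ka₁·C)) / 2 = 2.8667e-02 M. pH = -log(2.8667e-02) = 1.54.

pH = 1.54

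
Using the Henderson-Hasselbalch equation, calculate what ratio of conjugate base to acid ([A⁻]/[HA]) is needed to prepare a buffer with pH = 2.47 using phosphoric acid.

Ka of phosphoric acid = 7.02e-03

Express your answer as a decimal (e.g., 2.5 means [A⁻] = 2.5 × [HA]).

pKa = -log(7.02e-03) = 2.1537. pH = pKa + log([A⁻]/[HA]), so log([A⁻]/[HA]) = pH − pKa = 2.47 − 2.1537 = 0.3163. [A⁻]/[HA] = 10^(0.3163) = 2.07

[A⁻]/[HA] = 2.07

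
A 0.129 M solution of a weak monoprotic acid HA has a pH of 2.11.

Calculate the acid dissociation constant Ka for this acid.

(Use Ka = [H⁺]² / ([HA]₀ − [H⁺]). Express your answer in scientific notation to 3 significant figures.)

[H⁺] = 10^(−pH) = 10^(−2.11) = 7.762e-03 M. For HA ⇌ H⁺ + A⁻, Ka = [H⁺][A⁻]/[HA] = [H⁺]² / ([HA]₀ − [H⁺]) = (7.762e-03)² / (0.129 − 7.762e-03) = 4.97e-04.

K_a = 4.97e-04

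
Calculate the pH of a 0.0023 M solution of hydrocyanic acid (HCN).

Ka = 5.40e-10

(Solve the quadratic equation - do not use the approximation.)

x² + Ka×x - Ka×C = 0. Using quadratic formula: [H⁺] = 1.1142e-06

pH = 5.95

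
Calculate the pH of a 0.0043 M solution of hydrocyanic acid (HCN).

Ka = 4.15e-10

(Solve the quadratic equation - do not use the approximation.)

x² + Ka×x - Ka×C = 0. Using quadratic formula: [H⁺] = 1.3356e-06

pH = 5.87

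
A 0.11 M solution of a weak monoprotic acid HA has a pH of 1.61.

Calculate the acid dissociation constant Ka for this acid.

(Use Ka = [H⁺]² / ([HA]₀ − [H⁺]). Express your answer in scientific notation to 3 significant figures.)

[H⁺] = 10^(−pH) = 10^(−1.61) = 2.455e-02 M. For HA ⇌ H⁺ + A⁻, Ka = [H⁺][A⁻]/[HA] = [H⁺]² / ([HA]₀ − [H⁺]) = (2.455e-02)² / (0.11 − 2.455e-02) = 7.05e-03.

K_a = 7.05e-03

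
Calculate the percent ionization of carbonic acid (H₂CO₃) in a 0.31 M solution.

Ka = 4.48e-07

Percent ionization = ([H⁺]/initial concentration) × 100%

Using Ka equilibrium: x² + Ka×x - Ka×C = 0. Solving: [H⁺] = 3.7244e-04. Percent = (3.7244e-04/0.31) × 100

Percent ionization = 0.12%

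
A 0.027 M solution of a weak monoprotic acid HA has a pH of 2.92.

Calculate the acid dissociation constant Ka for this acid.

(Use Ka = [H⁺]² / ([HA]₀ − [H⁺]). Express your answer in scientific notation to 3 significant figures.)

[H⁺] = 10^(−pH) = 10^(−2.92) = 1.202e-03 M. For HA ⇌ H⁺ + A⁻, Ka = [H⁺][A⁻]/[HA] = [H⁺]² / ([HA]₀ − [H⁺]) = (1.202e-03)² / (0.027 − 1.202e-03) = 5.60e-05.

K_a = 5.60e-05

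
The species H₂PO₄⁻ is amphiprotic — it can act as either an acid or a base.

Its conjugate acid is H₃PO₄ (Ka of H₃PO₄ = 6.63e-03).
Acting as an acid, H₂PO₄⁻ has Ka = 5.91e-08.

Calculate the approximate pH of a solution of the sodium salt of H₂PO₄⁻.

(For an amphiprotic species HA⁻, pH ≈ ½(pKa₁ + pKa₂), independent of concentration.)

pKa₁ = -log(6.63e-03) = 2.18; pKa₂ = -log(5.91e-08) = 7.23. For an amphiprotic species, pH ≈ ½(pKa₁ + pKa₂) = ½(2.18 + 7.23) = 4.70.

pH = 4.70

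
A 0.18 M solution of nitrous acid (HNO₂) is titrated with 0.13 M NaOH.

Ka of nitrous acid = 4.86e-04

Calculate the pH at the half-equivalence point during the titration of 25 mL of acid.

At half-equivalence [HA] = [A⁻], so Henderson-Hasselbalch gives pH = pKa = -log(4.86e-04) = 3.31.

pH = pKa = 3.31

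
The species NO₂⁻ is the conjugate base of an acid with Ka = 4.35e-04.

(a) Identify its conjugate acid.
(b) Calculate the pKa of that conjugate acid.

(a) The conjugate acid is formed by adding one H⁺ to NO₂⁻, giving HNO₂. (b) pKa = -log(Ka) = -log(4.35e-04) = 3.36.

Conjugate acid: HNO₂; pK_a = 3.36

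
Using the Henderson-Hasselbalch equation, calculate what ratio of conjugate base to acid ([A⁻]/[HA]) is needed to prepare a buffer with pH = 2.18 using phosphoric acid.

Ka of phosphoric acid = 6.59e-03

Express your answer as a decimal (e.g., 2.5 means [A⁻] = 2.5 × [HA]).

pKa = -log(6.59e-03) = 2.1811. pH = pKa + log([A⁻]/[HA]), so log([A⁻]/[HA]) = pH − pKa = 2.18 − 2.1811 = -0.0011. [A⁻]/[HA] = 10^(-0.0011) = 0.997

[A⁻]/[HA] = 0.997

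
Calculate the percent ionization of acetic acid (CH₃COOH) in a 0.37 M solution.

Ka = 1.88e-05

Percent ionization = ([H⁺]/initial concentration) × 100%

Using Ka equilibrium: x² + Ka×x - Ka×C = 0. Solving: [H⁺] = 2.6280e-03. Percent = (2.6280e-03/0.37) × 100

Percent ionization = 0.71%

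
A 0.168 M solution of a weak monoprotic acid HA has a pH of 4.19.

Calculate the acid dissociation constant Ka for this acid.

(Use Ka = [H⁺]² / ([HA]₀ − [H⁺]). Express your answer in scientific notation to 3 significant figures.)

[H⁺] = 10^(−pH) = 10^(−4.19) = 6.457e-05 M. For HA ⇌ H⁺ + A⁻, Ka = [H⁺][A⁻]/[HA] = [H⁺]² / ([HA]₀ − [H⁺]) = (6.457e-05)² / (0.168 − 6.457e-05) = 2.48e-08.

K_a = 2.48e-08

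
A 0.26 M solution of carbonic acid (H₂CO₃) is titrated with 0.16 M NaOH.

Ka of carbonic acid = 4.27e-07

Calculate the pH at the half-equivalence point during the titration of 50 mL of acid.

At half-equivalence [HA] = [A⁻], so Henderson-Hasselbalch gives pH = pKa = -log(4.27e-07) = 6.37.

pH = pKa = 6.37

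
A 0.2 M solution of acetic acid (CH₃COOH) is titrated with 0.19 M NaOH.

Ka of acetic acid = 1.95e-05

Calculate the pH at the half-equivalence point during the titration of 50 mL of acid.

At half-equivalence [HA] = [A⁻], so Henderson-Hasselbalch gives pH = pKa = -log(1.95e-05) = 4.71.

pH = pKa = 4.71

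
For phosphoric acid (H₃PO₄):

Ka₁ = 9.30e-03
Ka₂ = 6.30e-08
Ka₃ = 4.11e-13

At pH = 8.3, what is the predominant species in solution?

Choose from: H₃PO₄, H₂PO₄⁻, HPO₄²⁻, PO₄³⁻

pKa₁ = 2.03, pKa₂ = 7.20, pKa₃ = 12.39. For a polyprotic acid the predominant species crosses at each pKa: below pKa_n the protonated form dominates, above it the deprotonated form does. At pH = 8.3, the predominant species is HPO₄²⁻.

HPO₄²⁻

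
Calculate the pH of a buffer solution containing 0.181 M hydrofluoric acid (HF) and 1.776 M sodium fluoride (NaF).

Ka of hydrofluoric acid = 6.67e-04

pKa = -log(6.67e-04) = 3.18. pH = pKa + log([A⁻]/[HA]) = 3.18 + log(1.776/0.181)

pH = 4.17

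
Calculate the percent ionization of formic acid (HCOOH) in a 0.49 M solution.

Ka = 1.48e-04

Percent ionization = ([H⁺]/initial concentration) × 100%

Using Ka equilibrium: x² + Ka×x - Ka×C = 0. Solving: [H⁺] = 8.4422e-03. Percent = (8.4422e-03/0.49) × 100

Percent ionization = 1.72%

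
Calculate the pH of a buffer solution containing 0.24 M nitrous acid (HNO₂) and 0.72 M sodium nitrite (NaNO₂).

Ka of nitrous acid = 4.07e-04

pKa = -log(4.07e-04) = 3.39. pH = pKa + log([A⁻]/[HA]) = 3.39 + log(0.72/0.24)

pH = 3.87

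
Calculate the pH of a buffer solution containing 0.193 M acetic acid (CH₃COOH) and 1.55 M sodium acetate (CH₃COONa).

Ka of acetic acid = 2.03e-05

pKa = -log(2.03e-05) = 4.69. pH = pKa + log([A⁻]/[HA]) = 4.69 + log(1.55/0.193)

pH = 5.60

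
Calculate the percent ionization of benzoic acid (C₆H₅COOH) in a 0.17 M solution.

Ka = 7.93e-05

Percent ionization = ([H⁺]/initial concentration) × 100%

Using Ka equilibrium: x² + Ka×x - Ka×C = 0. Solving: [H⁺] = 3.6322e-03. Percent = (3.6322e-03/0.17) × 100

Percent ionization = 2.14%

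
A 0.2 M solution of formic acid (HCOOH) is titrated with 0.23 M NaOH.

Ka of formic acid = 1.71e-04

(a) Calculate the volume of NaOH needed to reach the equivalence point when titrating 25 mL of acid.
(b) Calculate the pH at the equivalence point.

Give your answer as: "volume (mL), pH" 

moles acid = 0.2 × 25/1000 = 0.005 mol; V_base = moles/0.23 × 1000 = 21.7 mL. At equivalence only the conjugate base is present: [A⁻] = 0.005/0.047 = 1.0698e-01 M. Kb = Kw/Ka = 5.85e-11; [OH⁻] = √(Kb × [A⁻]) = 2.5012e-06; pOH = 5.60; pH = 14 - pOH = 8.40.

V = 21.7 mL, pH = 8.40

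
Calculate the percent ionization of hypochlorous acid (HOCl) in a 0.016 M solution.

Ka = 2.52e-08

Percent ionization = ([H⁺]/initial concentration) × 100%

Using Ka equilibrium: x² + Ka×x - Ka×C = 0. Solving: [H⁺] = 2.0067e-05. Percent = (2.0067e-05/0.016) × 100

Percent ionization = 0.125%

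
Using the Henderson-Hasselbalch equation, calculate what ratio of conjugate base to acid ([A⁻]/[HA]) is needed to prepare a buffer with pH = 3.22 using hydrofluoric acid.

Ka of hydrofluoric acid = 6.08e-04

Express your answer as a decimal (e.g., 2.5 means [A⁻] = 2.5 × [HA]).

pKa = -log(6.08e-04) = 3.2161. pH = pKa + log([A⁻]/[HA]), so log([A⁻]/[HA]) = pH − pKa = 3.22 − 3.2161 = 0.0039. [A⁻]/[HA] = 10^(0.0039) = 1.01

[A⁻]/[HA] = 1.01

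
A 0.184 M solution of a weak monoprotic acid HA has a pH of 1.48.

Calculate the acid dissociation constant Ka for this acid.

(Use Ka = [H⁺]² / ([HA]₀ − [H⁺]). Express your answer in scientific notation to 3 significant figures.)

[H⁺] = 10^(−pH) = 10^(−1.48) = 3.311e-02 M. For HA ⇌ H⁺ + A⁻, Ka = [H⁺][A⁻]/[HA] = [H⁺]² / ([HA]₀ − [H⁺]) = (3.311e-02)² / (0.184 − 3.311e-02) = 7.27e-03.

K_a = 7.27e-03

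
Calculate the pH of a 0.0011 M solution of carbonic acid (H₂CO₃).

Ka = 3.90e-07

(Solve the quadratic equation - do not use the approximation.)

x² + Ka×x - Ka×C = 0. Using quadratic formula: [H⁺] = 2.0518e-05

pH = 4.69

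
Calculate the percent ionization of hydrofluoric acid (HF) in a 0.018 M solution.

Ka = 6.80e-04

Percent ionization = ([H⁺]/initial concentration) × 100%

Using Ka equilibrium: x² + Ka×x - Ka×C = 0. Solving: [H⁺] = 3.1751e-03. Percent = (3.1751e-03/0.018) × 100

Percent ionization = 17.6%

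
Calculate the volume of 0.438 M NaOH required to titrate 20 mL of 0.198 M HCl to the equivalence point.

At equivalence: moles acid = moles base. moles HCl = 0.198 × 20/1000 = 0.00396 mol. V_base = moles / 0.438 × 1000 = 9.0 mL.

V_{base} = 9.0 mL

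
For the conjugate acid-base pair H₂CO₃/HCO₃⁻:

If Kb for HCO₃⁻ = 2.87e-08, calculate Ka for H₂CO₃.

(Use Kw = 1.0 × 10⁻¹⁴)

For a conjugate pair Ka × Kb = Kw, so Ka = Kw/Kb = 1.0 × 10⁻¹⁴ / 2.87e-08 = 3.48e-07.

K_a = 3.48e-07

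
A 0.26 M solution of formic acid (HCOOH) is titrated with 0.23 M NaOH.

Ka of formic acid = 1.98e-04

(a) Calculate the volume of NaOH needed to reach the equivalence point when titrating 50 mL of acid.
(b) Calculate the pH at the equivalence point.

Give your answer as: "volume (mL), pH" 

moles acid = 0.26 × 50/1000 = 0.013 mol; V_base = moles/0.23 × 1000 = 56.5 mL. At equivalence only the conjugate base is present: [A⁻] = 0.013/0.107 = 1.2204e-01 M. Kb = Kw/Ka = 5.05e-11; [OH⁻] = √(Kb × [A⁻]) = 2.4827e-06; pOH = 5.61; pH = 14 - pOH = 8.39.

V = 56.5 mL, pH = 8.39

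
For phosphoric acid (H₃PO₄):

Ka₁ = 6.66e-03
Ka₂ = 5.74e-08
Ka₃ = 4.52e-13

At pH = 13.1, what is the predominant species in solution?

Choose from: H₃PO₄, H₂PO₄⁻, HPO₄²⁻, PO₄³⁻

pKa₁ = 2.18, pKa₂ = 7.24, pKa₃ = 12.34. For a polyprotic acid the predominant species crosses at each pKa: below pKa_n the protonated form dominates, above it the deprotonated form does. At pH = 13.1, the predominant species is PO₄³⁻.

PO₄³⁻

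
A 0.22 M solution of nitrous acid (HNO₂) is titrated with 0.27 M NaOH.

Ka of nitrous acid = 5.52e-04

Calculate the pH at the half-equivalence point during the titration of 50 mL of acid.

At half-equivalence [HA] = [A⁻], so Henderson-Hasselbalch gives pH = pKa = -log(5.52e-04) = 3.26.

pH = pKa = 3.26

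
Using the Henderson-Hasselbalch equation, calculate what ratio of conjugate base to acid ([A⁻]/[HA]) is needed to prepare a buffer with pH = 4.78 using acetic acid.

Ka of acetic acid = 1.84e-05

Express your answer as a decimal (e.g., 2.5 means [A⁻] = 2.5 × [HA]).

pKa = -log(1.84e-05) = 4.7352. pH = pKa + log([A⁻]/[HA]), so log([A⁻]/[HA]) = pH − pKa = 4.78 − 4.7352 = 0.0448. [A⁻]/[HA] = 10^(0.0448) = 1.11

[A⁻]/[HA] = 1.11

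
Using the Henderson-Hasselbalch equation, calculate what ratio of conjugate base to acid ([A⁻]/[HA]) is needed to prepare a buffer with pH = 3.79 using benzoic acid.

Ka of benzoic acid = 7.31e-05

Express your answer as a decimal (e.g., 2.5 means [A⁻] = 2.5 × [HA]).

pKa = -log(7.31e-05) = 4.1361. pH = pKa + log([A⁻]/[HA]), so log([A⁻]/[HA]) = pH − pKa = 3.79 − 4.1361 = -0.3461. [A⁻]/[HA] = 10^(-0.3461) = 0.451

[A⁻]/[HA] = 0.451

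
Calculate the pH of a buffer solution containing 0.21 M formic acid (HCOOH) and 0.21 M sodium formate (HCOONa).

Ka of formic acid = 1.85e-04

pKa = -log(1.85e-04) = 3.73. pH = pKa + log([A⁻]/[HA]) = 3.73 + log(0.21/0.21)

pH = 3.73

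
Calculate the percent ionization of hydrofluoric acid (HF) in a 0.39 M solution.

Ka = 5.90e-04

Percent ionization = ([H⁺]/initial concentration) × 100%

Using Ka equilibrium: x² + Ka×x - Ka×C = 0. Solving: [H⁺] = 1.4877e-02. Percent = (1.4877e-02/0.39) × 100

Percent ionization = 3.81%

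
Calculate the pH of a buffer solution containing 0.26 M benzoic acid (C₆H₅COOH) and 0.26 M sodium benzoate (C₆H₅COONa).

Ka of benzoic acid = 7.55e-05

pKa = -log(7.55e-05) = 4.12. pH = pKa + log([A⁻]/[HA]) = 4.12 + log(0.26/0.26)

pH = 4.12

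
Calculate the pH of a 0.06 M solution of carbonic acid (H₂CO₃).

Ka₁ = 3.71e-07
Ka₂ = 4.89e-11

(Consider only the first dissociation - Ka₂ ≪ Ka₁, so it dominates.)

First dissociation dominates. From Ka₁ = [H⁺][HA⁻]/[H₂A], x² + Ka₁·x − Ka₁·C = 0 with C = 0.06 M and Ka₁ = 3.71e-07. Solving: [H⁺] = (−Ka₁ + √(Ka₁² + 4·Ka₁·C)) / 2 = 1.4901e-04 M. pH = -log(1.4901e-04) = 3.83.

pH = 3.83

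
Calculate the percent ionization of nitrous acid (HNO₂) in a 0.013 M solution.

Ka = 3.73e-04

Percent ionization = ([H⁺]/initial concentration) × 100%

Using Ka equilibrium: x² + Ka×x - Ka×C = 0. Solving: [H⁺] = 2.0234e-03. Percent = (2.0234e-03/0.013) × 100

Percent ionization = 15.6%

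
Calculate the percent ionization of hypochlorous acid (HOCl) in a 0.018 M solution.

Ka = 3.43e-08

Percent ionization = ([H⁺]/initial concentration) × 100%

Using Ka equilibrium: x² + Ka×x - Ka×C = 0. Solving: [H⁺] = 2.4830e-05. Percent = (2.4830e-05/0.018) × 100

Percent ionization = 0.138%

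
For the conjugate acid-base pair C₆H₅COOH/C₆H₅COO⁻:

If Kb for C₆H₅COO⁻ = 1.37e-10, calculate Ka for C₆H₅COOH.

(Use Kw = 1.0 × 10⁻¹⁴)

For a conjugate pair Ka × Kb = Kw, so Ka = Kw/Kb = 1.0 × 10⁻¹⁴ / 1.37e-10 = 7.30e-05.

K_a = 7.30e-05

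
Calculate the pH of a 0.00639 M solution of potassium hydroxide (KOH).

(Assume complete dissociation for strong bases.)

[OH⁻] = 0.00639 M for strong base. pOH = -log[OH⁻] = 2.19, pH = 14 - pOH

pH = 11.81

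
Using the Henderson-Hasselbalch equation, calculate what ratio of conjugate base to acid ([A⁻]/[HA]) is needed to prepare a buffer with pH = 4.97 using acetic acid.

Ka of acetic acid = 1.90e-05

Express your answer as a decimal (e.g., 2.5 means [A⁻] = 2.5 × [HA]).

pKa = -log(1.90e-05) = 4.7212. pH = pKa + log([A⁻]/[HA]), so log([A⁻]/[HA]) = pH − pKa = 4.97 − 4.7212 = 0.2488. [A⁻]/[HA] = 10^(0.2488) = 1.77

[A⁻]/[HA] = 1.77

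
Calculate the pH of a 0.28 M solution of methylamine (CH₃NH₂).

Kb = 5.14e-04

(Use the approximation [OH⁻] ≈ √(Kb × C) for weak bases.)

[OH⁻] = √(Kb × C) = √(5.14e-04 × 0.28) = 1.1997e-02. pOH = 1.92, pH = 14 - pOH

pH = 12.08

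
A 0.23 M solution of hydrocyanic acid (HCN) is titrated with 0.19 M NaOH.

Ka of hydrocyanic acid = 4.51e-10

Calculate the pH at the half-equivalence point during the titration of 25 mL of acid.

At half-equivalence [HA] = [A⁻], so Henderson-Hasselbalch gives pH = pKa = -log(4.51e-10) = 9.35.

pH = pKa = 9.35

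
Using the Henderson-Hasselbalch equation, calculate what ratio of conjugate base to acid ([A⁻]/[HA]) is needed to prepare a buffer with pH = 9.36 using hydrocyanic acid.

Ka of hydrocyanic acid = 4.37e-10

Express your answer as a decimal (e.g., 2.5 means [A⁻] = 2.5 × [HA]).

pKa = -log(4.37e-10) = 9.3595. pH = pKa + log([A⁻]/[HA]), so log([A⁻]/[HA]) = pH − pKa = 9.36 − 9.3595 = 0.0005. [A⁻]/[HA] = 10^(0.0005) = 1.00

[A⁻]/[HA] = 1.00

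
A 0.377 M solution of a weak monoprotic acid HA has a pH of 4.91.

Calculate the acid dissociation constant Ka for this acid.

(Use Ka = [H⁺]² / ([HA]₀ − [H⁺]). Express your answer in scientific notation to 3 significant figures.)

[H⁺] = 10^(−pH) = 10^(−4.91) = 1.230e-05 M. For HA ⇌ H⁺ + A⁻, Ka = [H⁺][A⁻]/[HA] = [H⁺]² / ([HA]₀ − [H⁺]) = (1.230e-05)² / (0.377 − 1.230e-05) = 4.01e-10.

K_a = 4.01e-10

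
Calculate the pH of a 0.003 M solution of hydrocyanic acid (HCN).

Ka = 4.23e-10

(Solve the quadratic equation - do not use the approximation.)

x² + Ka×x - Ka×C = 0. Using quadratic formula: [H⁺] = 1.1263e-06

pH = 5.95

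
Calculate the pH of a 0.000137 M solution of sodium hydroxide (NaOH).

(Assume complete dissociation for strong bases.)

[OH⁻] = 0.000137 M for strong base. pOH = -log[OH⁻] = 3.86, pH = 14 - pOH

pH = 10.14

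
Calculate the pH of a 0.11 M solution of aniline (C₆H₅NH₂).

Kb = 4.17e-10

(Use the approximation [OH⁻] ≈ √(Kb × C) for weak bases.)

[OH⁻] = √(Kb × C) = √(4.17e-10 × 0.11) = 6.7727e-06. pOH = 5.17, pH = 14 - pOH

pH = 8.83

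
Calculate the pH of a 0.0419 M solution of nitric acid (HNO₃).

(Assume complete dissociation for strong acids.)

[H⁺] = 0.0419 M for strong acid. pH = -log[H⁺] = -log(0.0419)

pH = 1.38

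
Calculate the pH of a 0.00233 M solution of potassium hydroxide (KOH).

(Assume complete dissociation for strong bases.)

[OH⁻] = 0.00233 M for strong base. pOH = -log[OH⁻] = 2.63, pH = 14 - pOH

pH = 11.37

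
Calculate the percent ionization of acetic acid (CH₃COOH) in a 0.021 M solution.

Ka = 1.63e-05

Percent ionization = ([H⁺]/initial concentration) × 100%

Using Ka equilibrium: x² + Ka×x - Ka×C = 0. Solving: [H⁺] = 5.7697e-04. Percent = (5.7697e-04/0.021) × 100

Percent ionization = 2.75%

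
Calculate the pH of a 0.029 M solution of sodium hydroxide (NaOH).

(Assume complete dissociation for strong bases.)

[OH⁻] = 0.029 M for strong base. pOH = -log[OH⁻] = 1.54, pH = 14 - pOH

pH = 12.46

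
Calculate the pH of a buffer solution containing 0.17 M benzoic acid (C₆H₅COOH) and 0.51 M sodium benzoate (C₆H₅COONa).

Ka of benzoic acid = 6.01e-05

pKa = -log(6.01e-05) = 4.22. pH = pKa + log([A⁻]/[HA]) = 4.22 + log(0.51/0.17)

pH = 4.70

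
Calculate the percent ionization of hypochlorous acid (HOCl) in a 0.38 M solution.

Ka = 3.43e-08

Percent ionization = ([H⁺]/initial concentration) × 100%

Using Ka equilibrium: x² + Ka×x - Ka×C = 0. Solving: [H⁺] = 1.1415e-04. Percent = (1.1415e-04/0.38) × 100

Percent ionization = 0.03%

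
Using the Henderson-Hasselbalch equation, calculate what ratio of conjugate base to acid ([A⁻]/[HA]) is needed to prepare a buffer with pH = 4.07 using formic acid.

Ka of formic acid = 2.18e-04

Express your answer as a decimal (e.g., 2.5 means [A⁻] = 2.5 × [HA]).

pKa = -log(2.18e-04) = 3.6615. pH = pKa + log([A⁻]/[HA]), so log([A⁻]/[HA]) = pH − pKa = 4.07 − 3.6615 = 0.4085. [A⁻]/[HA] = 10^(0.4085) = 2.56

[A⁻]/[HA] = 2.56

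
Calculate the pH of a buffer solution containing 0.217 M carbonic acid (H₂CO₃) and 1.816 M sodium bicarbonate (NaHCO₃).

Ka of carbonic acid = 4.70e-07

pKa = -log(4.70e-07) = 6.33. pH = pKa + log([A⁻]/[HA]) = 6.33 + log(1.816/0.217)

pH = 7.25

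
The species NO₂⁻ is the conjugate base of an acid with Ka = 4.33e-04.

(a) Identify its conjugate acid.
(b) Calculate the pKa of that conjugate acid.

(a) The conjugate acid is formed by adding one H⁺ to NO₂⁻, giving HNO₂. (b) pKa = -log(Ka) = -log(4.33e-04) = 3.36.

Conjugate acid: HNO₂; pK_a = 3.36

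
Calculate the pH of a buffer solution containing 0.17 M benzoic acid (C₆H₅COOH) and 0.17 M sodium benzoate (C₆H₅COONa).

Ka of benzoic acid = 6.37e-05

pKa = -log(6.37e-05) = 4.20. pH = pKa + log([A⁻]/[HA]) = 4.20 + log(0.17/0.17)

pH = 4.20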